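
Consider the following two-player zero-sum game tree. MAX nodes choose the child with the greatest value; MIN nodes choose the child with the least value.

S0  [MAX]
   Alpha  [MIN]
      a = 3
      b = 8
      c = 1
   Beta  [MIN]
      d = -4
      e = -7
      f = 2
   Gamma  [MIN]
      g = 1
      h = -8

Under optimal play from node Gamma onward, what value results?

Gamma (MIN): min(1, -8) = -8

-8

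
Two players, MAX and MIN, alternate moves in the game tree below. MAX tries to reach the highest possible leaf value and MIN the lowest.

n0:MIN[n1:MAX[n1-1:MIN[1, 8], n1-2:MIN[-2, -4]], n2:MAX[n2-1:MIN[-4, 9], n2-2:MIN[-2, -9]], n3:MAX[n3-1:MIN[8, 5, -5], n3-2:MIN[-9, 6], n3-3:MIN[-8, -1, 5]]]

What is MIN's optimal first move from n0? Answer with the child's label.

n1-1 (MIN): min(1, 8) = 1
n1-2 (MIN): min(-2, -4) = -4
n1 (MAX): max(1, -4) = 1
n2-1 (MIN): min(-4, 9) = -4
n2-2 (MIN): min(-2, -9) = -9
n2 (MAX): max(-4, -9) = -4
n3-1 (MIN): min(8, 5, -5) = -5
n3-2 (MIN): min(-9, 6) = -9
n3-3 (MIN): min(-8, -1, 5) = -8
n3 (MAX): max(-5, -9, -8) = -5
n0 (MIN): min(1, -4, -5) = -5
MIN at n0 wants the lowest of {n1=1, n2=-4, n3=-5}, so chooses n3.

n3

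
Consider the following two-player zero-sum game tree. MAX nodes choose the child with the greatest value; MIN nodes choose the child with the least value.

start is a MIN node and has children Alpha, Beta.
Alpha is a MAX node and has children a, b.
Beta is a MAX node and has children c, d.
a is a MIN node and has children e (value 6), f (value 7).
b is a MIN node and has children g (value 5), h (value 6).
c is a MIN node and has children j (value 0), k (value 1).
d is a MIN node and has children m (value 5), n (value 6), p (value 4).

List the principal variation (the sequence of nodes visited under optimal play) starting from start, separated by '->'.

a (MIN): min(6, 7) = 6
b (MIN): min(5, 6) = 5
Alpha (MAX): max(6, 5) = 6
c (MIN): min(0, 1) = 0
d (MIN): min(5, 6, 4) = 4
Beta (MAX): max(0, 4) = 4
start (MIN): min(6, 4) = 4
At start, MIN picks Beta (lowest: 4).
At Beta, MAX picks d (highest: 4).
At d, MIN picks p (lowest: 4).
Terminal value 4.

start -> Beta -> d -> p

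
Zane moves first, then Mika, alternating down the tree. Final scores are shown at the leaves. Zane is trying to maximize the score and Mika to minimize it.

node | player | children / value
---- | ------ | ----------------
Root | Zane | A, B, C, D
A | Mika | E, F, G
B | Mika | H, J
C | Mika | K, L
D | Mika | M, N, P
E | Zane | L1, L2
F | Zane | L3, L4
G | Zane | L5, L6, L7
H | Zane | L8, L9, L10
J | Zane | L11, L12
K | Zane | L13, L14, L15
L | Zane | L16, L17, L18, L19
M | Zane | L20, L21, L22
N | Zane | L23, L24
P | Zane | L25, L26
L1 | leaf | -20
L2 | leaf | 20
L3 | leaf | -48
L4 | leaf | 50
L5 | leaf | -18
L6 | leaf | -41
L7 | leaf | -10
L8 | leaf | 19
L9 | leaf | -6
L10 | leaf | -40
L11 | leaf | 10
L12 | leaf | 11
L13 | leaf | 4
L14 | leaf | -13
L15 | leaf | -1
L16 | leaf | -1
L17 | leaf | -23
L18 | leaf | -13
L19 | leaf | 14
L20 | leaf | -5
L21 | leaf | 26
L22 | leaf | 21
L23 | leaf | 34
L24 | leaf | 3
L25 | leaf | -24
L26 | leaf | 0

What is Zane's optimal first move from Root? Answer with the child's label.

B

E (Zane): max(-20, 20) = 20
F (Zane): max(-48, 50) = 50
G (Zane): max(-18, -41, -10) = -10
A (Mika): min(20, 50, -10) = -10
H (Zane): max(19, -6, -40) = 19
J (Zane): max(10, 11) = 11
B (Mika): min(19, 11) = 11
K (Zane): max(4, -13, -1) = 4
L (Zane): max(-1, -23, -13, 14) = 14
C (Mika): min(4, 14) = 4
M (Zane): max(-5, 26, 21) = 26
N (Zane): max(34, 3) = 34
P (Zane): max(-24, 0) = 0
D (Mika): min(26, 34, 0) = 0
Root (Zane): max(-10, 11, 4, 0) = 11
Zane at Root wants the highest of {A=-10, B=11, C=4, D=0}, so chooses B.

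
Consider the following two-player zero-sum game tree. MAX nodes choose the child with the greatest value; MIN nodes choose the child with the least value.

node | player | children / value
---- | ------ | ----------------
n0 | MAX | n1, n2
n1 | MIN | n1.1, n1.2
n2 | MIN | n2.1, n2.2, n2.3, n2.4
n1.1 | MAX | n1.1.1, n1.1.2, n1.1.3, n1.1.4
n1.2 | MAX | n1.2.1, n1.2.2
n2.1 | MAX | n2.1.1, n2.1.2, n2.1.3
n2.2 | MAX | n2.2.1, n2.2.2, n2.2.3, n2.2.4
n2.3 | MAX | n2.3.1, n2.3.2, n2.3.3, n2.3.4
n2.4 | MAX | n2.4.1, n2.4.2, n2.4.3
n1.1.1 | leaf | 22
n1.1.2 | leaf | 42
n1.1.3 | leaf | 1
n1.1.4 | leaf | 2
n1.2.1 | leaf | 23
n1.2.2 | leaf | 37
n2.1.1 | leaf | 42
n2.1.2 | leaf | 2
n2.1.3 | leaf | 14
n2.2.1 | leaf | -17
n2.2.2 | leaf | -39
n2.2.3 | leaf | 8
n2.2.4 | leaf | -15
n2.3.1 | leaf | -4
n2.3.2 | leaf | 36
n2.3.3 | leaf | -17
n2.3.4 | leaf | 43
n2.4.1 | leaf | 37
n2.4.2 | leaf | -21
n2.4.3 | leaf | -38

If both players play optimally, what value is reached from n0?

37

n1.1 (MAX): max(22, 42, 1, 2) = 42
n1.2 (MAX): max(23, 37) = 37
n1 (MIN): min(42, 37) = 37
n2.1 (MAX): max(42, 2, 14) = 42
n2.2 (MAX): max(-17, -39, 8, -15) = 8
n2.3 (MAX): max(-4, 36, -17, 43) = 43
n2.4 (MAX): max(37, -21, -38) = 37
n2 (MIN): min(42, 8, 43, 37) = 8
n0 (MAX): max(37, 8) = 37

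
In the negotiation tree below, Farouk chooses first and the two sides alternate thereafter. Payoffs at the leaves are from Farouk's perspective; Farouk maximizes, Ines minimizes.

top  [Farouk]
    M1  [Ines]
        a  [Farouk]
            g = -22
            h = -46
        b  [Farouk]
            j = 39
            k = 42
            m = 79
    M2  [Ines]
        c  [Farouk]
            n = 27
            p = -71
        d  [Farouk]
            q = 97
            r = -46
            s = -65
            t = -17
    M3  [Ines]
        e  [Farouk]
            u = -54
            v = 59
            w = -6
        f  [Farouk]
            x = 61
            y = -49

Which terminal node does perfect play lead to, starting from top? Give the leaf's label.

a (Farouk): max(-22, -46) = -22
b (Farouk): max(39, 42, 79) = 79
M1 (Ines): min(-22, 79) = -22
c (Farouk): max(27, -71) = 27
d (Farouk): max(97, -46, -65, -17) = 97
M2 (Ines): min(27, 97) = 27
e (Farouk): max(-54, 59, -6) = 59
f (Farouk): max(61, -49) = 61
M3 (Ines): min(59, 61) = 59
top (Farouk): max(-22, 27, 59) = 59
At top, Farouk picks M3 (highest: 59).
At M3, Ines picks e (lowest: 59).
At e, Farouk picks v (highest: 59).
Terminal value 59.

v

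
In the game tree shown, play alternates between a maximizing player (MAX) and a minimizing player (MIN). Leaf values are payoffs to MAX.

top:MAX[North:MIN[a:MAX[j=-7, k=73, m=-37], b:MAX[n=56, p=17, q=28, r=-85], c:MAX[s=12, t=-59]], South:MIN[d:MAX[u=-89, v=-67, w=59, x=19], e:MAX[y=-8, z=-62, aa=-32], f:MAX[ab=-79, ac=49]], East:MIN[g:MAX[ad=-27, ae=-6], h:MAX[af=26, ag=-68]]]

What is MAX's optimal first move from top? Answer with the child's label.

a (MAX): max(-7, 73, -37) = 73
b (MAX): max(56, 17, 28, -85) = 56
c (MAX): max(12, -59) = 12
North (MIN): min(73, 56, 12) = 12
d (MAX): max(-89, -67, 59, 19) = 59
e (MAX): max(-8, -62, -32) = -8
f (MAX): max(-79, 49) = 49
South (MIN): min(59, -8, 49) = -8
g (MAX): max(-27, -6) = -6
h (MAX): max(26, -68) = 26
East (MIN): min(-6, 26) = -6
top (MAX): max(12, -8, -6) = 12
MAX at top wants the highest of {North=12, South=-8, East=-6}, so chooses North.

North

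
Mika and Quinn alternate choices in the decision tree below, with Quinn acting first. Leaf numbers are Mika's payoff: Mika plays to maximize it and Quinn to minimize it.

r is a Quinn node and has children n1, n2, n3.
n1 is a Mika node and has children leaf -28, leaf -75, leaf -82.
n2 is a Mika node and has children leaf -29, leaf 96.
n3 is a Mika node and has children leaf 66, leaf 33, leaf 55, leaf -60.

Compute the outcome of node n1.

-28

n1 (Mika): max(-28, -75, -82) = -28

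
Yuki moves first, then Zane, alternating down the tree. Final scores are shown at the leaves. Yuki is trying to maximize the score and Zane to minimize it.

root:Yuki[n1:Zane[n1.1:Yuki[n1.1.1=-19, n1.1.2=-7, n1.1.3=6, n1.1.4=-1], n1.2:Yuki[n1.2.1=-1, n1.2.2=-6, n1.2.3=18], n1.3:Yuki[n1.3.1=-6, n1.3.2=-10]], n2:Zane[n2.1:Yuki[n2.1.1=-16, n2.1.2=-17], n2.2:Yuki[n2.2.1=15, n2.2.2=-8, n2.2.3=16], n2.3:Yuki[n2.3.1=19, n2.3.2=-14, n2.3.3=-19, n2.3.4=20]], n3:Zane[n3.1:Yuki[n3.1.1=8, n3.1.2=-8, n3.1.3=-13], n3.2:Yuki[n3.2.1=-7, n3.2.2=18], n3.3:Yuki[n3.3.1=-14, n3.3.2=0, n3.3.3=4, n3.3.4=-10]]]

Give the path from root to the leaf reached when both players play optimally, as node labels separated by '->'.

root -> n3 -> n3.3 -> n3.3.3

n1.1 (Yuki): max(-19, -7, 6, -1) = 6
n1.2 (Yuki): max(-1, -6, 18) = 18
n1.3 (Yuki): max(-6, -10) = -6
n1 (Zane): min(6, 18, -6) = -6
n2.1 (Yuki): max(-16, -17) = -16
n2.2 (Yuki): max(15, -8, 16) = 16
n2.3 (Yuki): max(19, -14, -19, 20) = 20
n2 (Zane): min(-16, 16, 20) = -16
n3.1 (Yuki): max(8, -8, -13) = 8
n3.2 (Yuki): max(-7, 18) = 18
n3.3 (Yuki): max(-14, 0, 4, -10) = 4
n3 (Zane): min(8, 18, 4) = 4
root (Yuki): max(-6, -16, 4) = 4
At root, Yuki picks n3 (highest: 4).
At n3, Zane picks n3.3 (lowest: 4).
At n3.3, Yuki picks n3.3.3 (highest: 4).
Terminal value 4.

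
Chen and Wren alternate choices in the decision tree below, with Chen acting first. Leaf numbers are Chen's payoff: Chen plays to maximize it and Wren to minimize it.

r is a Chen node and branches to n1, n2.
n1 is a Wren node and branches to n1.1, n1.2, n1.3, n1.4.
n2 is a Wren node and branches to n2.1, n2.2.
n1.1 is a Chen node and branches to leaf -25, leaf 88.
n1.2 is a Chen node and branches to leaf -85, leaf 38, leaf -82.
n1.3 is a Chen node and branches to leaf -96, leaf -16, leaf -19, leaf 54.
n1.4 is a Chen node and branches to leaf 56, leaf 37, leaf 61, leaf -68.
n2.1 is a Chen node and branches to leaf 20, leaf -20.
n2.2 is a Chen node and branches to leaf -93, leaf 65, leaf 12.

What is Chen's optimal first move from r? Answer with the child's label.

n1

n1.1 (Chen): max(-25, 88) = 88
n1.2 (Chen): max(-85, 38, -82) = 38
n1.3 (Chen): max(-96, -16, -19, 54) = 54
n1.4 (Chen): max(56, 37, 61, -68) = 61
n1 (Wren): min(88, 38, 54, 61) = 38
n2.1 (Chen): max(20, -20) = 20
n2.2 (Chen): max(-93, 65, 12) = 65
n2 (Wren): min(20, 65) = 20
r (Chen): max(38, 20) = 38
Chen at r wants the highest of {n1=38, n2=20}, so chooses n1.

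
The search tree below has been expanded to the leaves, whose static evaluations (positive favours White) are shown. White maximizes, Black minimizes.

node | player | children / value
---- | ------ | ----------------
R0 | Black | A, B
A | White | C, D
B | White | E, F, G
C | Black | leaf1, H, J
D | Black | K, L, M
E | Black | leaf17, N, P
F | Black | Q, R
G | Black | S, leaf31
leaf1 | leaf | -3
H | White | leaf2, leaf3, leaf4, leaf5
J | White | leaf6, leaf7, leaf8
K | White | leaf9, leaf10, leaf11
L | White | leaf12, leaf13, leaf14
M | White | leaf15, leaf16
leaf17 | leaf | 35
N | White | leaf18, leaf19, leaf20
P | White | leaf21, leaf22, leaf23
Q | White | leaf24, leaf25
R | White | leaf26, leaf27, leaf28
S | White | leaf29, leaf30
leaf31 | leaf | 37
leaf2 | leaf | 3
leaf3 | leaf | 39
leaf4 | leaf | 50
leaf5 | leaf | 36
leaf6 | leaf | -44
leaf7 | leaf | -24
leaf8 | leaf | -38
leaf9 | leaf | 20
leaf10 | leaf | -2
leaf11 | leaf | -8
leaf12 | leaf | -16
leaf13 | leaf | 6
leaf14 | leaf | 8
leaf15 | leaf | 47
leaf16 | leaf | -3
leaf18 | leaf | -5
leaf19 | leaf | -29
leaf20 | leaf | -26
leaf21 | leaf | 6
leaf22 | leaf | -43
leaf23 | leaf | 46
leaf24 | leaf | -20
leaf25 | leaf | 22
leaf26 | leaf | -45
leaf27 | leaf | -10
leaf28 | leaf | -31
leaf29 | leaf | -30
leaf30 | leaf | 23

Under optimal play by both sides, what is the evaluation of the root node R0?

H (White): max(3, 39, 50, 36) = 50
J (White): max(-44, -24, -38) = -24
C (Black): min(-3, 50, -24) = -24
K (White): max(20, -2, -8) = 20
L (White): max(-16, 6, 8) = 8
M (White): max(47, -3) = 47
D (Black): min(20, 8, 47) = 8
A (White): max(-24, 8) = 8
N (White): max(-5, -29, -26) = -5
P (White): max(6, -43, 46) = 46
E (Black): min(35, -5, 46) = -5
Q (White): max(-20, 22) = 22
R (White): max(-45, -10, -31) = -10
F (Black): min(22, -10) = -10
S (White): max(-30, 23) = 23
G (Black): min(23, 37) = 23
B (White): max(-5, -10, 23) = 23
R0 (Black): min(8, 23) = 8

8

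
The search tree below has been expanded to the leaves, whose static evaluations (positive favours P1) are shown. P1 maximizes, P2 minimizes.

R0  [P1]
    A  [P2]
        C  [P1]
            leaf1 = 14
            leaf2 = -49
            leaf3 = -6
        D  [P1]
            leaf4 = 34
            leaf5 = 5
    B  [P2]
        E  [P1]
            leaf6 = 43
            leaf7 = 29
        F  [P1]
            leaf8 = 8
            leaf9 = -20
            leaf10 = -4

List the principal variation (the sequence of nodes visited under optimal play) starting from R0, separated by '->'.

C (P1): max(14, -49, -6) = 14
D (P1): max(34, 5) = 34
A (P2): min(14, 34) = 14
E (P1): max(43, 29) = 43
F (P1): max(8, -20, -4) = 8
B (P2): min(43, 8) = 8
R0 (P1): max(14, 8) = 14
At R0, P1 picks A (highest: 14).
At A, P2 picks C (lowest: 14).
At C, P1 picks leaf1 (highest: 14).
Terminal value 14.

R0 -> A -> C -> leaf1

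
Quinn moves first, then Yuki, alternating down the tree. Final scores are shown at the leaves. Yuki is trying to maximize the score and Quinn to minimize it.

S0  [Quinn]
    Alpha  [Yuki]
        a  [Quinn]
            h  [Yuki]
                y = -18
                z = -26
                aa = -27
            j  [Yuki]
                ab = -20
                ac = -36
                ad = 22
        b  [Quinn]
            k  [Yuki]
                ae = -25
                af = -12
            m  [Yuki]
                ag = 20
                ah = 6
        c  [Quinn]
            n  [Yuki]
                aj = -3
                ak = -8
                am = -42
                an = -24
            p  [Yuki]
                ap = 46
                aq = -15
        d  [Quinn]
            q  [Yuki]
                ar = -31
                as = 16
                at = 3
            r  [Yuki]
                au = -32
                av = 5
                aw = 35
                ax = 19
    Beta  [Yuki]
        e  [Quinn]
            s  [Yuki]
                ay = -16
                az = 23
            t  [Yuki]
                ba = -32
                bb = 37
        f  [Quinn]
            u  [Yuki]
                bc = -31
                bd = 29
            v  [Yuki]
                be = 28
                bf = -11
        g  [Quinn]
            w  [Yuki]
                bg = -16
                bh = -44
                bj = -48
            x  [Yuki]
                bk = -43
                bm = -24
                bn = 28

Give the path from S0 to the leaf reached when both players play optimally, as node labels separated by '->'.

S0 -> Alpha -> d -> q -> as

h (Yuki): max(-18, -26, -27) = -18
j (Yuki): max(-20, -36, 22) = 22
a (Quinn): min(-18, 22) = -18
k (Yuki): max(-25, -12) = -12
m (Yuki): max(20, 6) = 20
b (Quinn): min(-12, 20) = -12
n (Yuki): max(-3, -8, -42, -24) = -3
p (Yuki): max(46, -15) = 46
c (Quinn): min(-3, 46) = -3
q (Yuki): max(-31, 16, 3) = 16
r (Yuki): max(-32, 5, 35, 19) = 35
d (Quinn): min(16, 35) = 16
Alpha (Yuki): max(-18, -12, -3, 16) = 16
s (Yuki): max(-16, 23) = 23
t (Yuki): max(-32, 37) = 37
e (Quinn): min(23, 37) = 23
u (Yuki): max(-31, 29) = 29
v (Yuki): max(28, -11) = 28
f (Quinn): min(29, 28) = 28
w (Yuki): max(-16, -44, -48) = -16
x (Yuki): max(-43, -24, 28) = 28
g (Quinn): min(-16, 28) = -16
Beta (Yuki): max(23, 28, -16) = 28
S0 (Quinn): min(16, 28) = 16
At S0, Quinn picks Alpha (lowest: 16).
At Alpha, Yuki picks d (highest: 16).
At d, Quinn picks q (lowest: 16).
At q, Yuki picks as (highest: 16).
Terminal value 16.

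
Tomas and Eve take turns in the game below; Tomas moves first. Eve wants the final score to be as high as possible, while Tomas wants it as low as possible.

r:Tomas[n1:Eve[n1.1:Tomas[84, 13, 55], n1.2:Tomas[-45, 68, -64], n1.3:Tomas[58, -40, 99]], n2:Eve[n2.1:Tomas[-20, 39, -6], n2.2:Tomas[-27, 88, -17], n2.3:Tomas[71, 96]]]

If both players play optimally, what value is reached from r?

n1.1 (Tomas): min(84, 13, 55) = 13
n1.2 (Tomas): min(-45, 68, -64) = -64
n1.3 (Tomas): min(58, -40, 99) = -40
n1 (Eve): max(13, -64, -40) = 13
n2.1 (Tomas): min(-20, 39, -6) = -20
n2.2 (Tomas): min(-27, 88, -17) = -27
n2.3 (Tomas): min(71, 96) = 71
n2 (Eve): max(-20, -27, 71) = 71
r (Tomas): min(13, 71) = 13

13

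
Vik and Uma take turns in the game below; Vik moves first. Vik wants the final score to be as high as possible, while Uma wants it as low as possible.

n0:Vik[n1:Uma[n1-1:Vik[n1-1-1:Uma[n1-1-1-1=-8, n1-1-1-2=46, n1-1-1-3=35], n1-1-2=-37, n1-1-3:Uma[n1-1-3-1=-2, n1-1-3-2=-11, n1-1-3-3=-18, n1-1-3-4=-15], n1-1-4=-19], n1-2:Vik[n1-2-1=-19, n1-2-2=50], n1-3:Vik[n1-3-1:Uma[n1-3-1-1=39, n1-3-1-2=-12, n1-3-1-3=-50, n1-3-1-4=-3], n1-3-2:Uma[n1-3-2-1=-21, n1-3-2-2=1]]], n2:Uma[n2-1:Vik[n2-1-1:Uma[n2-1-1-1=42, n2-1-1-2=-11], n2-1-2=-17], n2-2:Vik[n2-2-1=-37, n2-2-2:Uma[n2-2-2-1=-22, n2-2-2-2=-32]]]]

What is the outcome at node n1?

-21

n1-1-1 (Uma): min(-8, 46, 35) = -8
n1-1-3 (Uma): min(-2, -11, -18, -15) = -18
n1-1 (Vik): max(-8, -37, -18, -19) = -8
n1-2 (Vik): max(-19, 50) = 50
n1-3-1 (Uma): min(39, -12, -50, -3) = -50
n1-3-2 (Uma): min(-21, 1) = -21
n1-3 (Vik): max(-50, -21) = -21
n1 (Uma): min(-8, 50, -21) = -21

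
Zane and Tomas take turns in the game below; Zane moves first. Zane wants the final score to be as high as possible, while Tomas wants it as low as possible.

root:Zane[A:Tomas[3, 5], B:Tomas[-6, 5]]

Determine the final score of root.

A (Tomas): min(3, 5) = 3
B (Tomas): min(-6, 5) = -6
root (Zane): max(3, -6) = 3

3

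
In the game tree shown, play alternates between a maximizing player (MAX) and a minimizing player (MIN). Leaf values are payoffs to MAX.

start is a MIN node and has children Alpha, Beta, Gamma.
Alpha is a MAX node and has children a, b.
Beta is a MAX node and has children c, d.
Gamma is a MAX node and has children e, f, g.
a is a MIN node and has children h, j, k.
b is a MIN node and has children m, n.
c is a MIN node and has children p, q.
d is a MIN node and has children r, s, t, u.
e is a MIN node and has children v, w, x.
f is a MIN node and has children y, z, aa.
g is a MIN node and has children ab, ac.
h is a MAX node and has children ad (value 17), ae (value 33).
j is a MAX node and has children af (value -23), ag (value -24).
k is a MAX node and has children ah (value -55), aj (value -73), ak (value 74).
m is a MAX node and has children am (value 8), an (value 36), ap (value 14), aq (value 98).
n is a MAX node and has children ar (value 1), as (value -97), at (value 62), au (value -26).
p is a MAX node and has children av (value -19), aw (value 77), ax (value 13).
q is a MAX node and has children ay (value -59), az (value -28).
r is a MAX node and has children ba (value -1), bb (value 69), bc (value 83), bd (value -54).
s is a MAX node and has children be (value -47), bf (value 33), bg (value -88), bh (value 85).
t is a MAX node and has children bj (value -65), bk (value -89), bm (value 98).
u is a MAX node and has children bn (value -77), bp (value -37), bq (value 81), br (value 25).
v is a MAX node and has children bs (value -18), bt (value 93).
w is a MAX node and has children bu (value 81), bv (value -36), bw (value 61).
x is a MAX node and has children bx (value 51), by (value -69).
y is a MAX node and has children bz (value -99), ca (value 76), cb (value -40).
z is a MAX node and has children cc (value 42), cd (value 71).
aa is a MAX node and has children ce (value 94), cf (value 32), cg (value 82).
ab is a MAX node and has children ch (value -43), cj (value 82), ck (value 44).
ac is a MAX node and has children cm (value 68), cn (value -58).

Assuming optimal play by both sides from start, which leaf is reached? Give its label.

h (MAX): max(17, 33) = 33
j (MAX): max(-23, -24) = -23
k (MAX): max(-55, -73, 74) = 74
a (MIN): min(33, -23, 74) = -23
m (MAX): max(8, 36, 14, 98) = 98
n (MAX): max(1, -97, 62, -26) = 62
b (MIN): min(98, 62) = 62
Alpha (MAX): max(-23, 62) = 62
p (MAX): max(-19, 77, 13) = 77
q (MAX): max(-59, -28) = -28
c (MIN): min(77, -28) = -28
r (MAX): max(-1, 69, 83, -54) = 83
s (MAX): max(-47, 33, -88, 85) = 85
t (MAX): max(-65, -89, 98) = 98
u (MAX): max(-77, -37, 81, 25) = 81
d (MIN): min(83, 85, 98, 81) = 81
Beta (MAX): max(-28, 81) = 81
v (MAX): max(-18, 93) = 93
w (MAX): max(81, -36, 61) = 81
x (MAX): max(51, -69) = 51
e (MIN): min(93, 81, 51) = 51
y (MAX): max(-99, 76, -40) = 76
z (MAX): max(42, 71) = 71
aa (MAX): max(94, 32, 82) = 94
f (MIN): min(76, 71, 94) = 71
ab (MAX): max(-43, 82, 44) = 82
ac (MAX): max(68, -58) = 68
g (MIN): min(82, 68) = 68
Gamma (MAX): max(51, 71, 68) = 71
start (MIN): min(62, 81, 71) = 62
At start, MIN picks Alpha (lowest: 62).
At Alpha, MAX picks b (highest: 62).
At b, MIN picks n (lowest: 62).
At n, MAX picks at (highest: 62).
Terminal value 62.

at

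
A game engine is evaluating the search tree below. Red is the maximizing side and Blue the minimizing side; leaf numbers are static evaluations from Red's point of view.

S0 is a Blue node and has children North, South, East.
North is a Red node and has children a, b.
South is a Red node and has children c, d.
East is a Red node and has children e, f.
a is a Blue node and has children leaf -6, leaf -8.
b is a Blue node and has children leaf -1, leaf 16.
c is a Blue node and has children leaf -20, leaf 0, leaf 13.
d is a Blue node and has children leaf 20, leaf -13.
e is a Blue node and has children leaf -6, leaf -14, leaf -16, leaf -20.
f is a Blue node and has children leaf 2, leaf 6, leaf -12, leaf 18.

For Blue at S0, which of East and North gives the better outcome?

East

e (Blue): min(-6, -14, -16, -20) = -20
f (Blue): min(2, 6, -12, 18) = -12
East (Red): max(-20, -12) = -12
a (Blue): min(-6, -8) = -8
b (Blue): min(-1, 16) = -1
North (Red): max(-8, -1) = -1
Blue prefers the lower value; East=-12, North=-1. East is better since -12 < -1.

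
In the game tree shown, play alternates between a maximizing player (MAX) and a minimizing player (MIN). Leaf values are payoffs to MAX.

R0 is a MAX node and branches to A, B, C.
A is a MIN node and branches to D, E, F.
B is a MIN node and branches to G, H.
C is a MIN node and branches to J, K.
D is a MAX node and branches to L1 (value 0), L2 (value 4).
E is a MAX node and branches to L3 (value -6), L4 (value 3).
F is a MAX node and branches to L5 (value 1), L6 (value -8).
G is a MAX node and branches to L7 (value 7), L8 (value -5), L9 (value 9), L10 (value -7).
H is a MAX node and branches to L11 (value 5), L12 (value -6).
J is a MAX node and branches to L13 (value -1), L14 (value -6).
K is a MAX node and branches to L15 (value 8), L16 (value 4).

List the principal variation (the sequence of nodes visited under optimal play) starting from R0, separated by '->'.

D (MAX): max(0, 4) = 4
E (MAX): max(-6, 3) = 3
F (MAX): max(1, -8) = 1
A (MIN): min(4, 3, 1) = 1
G (MAX): max(7, -5, 9, -7) = 9
H (MAX): max(5, -6) = 5
B (MIN): min(9, 5) = 5
J (MAX): max(-1, -6) = -1
K (MAX): max(8, 4) = 8
C (MIN): min(-1, 8) = -1
R0 (MAX): max(1, 5, -1) = 5
At R0, MAX picks B (highest: 5).
At B, MIN picks H (lowest: 5).
At H, MAX picks L11 (highest: 5).
Terminal value 5.

R0 -> B -> H -> L11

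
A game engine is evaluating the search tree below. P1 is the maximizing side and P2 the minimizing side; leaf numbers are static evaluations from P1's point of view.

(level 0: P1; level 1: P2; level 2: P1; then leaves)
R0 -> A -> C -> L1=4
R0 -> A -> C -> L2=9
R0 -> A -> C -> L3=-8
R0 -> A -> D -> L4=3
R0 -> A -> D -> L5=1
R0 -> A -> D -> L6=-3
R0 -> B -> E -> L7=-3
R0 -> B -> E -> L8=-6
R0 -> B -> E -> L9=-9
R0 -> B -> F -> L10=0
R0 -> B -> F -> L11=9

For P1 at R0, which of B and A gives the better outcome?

A

E (P1): max(-3, -6, -9) = -3
F (P1): max(0, 9) = 9
B (P2): min(-3, 9) = -3
C (P1): max(4, 9, -8) = 9
D (P1): max(3, 1, -3) = 3
A (P2): min(9, 3) = 3
P1 prefers the higher value; B=-3, A=3. A is better since 3 > -3.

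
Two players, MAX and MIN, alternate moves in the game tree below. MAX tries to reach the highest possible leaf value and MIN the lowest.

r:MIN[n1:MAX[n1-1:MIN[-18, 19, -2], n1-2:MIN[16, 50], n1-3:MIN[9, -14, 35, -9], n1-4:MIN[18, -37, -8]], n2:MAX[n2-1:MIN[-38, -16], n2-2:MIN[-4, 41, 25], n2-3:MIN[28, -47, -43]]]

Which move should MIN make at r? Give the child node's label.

n1-1 (MIN): min(-18, 19, -2) = -18
n1-2 (MIN): min(16, 50) = 16
n1-3 (MIN): min(9, -14, 35, -9) = -14
n1-4 (MIN): min(18, -37, -8) = -37
n1 (MAX): max(-18, 16, -14, -37) = 16
n2-1 (MIN): min(-38, -16) = -38
n2-2 (MIN): min(-4, 41, 25) = -4
n2-3 (MIN): min(28, -47, -43) = -47
n2 (MAX): max(-38, -4, -47) = -4
r (MIN): min(16, -4) = -4
MIN at r wants the lowest of {n1=16, n2=-4}, so chooses n2.

n2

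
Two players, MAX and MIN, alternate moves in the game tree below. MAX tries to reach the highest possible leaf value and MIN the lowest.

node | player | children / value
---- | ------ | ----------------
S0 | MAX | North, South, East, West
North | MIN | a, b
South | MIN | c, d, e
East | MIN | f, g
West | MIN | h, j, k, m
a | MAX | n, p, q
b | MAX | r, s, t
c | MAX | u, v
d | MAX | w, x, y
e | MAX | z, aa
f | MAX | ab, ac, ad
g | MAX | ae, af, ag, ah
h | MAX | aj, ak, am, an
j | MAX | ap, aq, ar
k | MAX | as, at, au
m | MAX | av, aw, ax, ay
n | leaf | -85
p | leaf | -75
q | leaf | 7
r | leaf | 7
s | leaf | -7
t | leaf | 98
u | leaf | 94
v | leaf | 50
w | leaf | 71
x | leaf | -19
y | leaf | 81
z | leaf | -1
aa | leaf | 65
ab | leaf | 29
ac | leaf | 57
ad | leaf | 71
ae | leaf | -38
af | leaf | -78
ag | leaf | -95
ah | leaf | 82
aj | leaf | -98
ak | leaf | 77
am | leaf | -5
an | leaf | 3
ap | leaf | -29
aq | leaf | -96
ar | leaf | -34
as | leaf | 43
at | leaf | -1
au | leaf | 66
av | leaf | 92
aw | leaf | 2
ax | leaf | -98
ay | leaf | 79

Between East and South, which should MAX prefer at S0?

East

f (MAX): max(29, 57, 71) = 71
g (MAX): max(-38, -78, -95, 82) = 82
East (MIN): min(71, 82) = 71
c (MAX): max(94, 50) = 94
d (MAX): max(71, -19, 81) = 81
e (MAX): max(-1, 65) = 65
South (MIN): min(94, 81, 65) = 65
MAX prefers the higher value; East=71, South=65. East is better since 71 > 65.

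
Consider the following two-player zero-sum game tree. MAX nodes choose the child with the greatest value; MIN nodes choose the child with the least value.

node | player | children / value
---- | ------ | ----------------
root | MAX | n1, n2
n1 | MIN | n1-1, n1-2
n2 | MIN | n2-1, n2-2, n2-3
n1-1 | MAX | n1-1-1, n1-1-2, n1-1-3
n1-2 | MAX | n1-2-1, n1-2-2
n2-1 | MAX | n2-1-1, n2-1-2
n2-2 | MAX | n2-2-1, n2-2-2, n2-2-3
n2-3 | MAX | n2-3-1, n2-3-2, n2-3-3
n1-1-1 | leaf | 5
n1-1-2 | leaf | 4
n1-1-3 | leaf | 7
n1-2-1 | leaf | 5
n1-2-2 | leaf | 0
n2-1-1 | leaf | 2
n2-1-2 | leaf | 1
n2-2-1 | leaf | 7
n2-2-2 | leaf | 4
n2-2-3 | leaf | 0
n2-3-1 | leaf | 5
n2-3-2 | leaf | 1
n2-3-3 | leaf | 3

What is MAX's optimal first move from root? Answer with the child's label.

n1

n1-1 (MAX): max(5, 4, 7) = 7
n1-2 (MAX): max(5, 0) = 5
n1 (MIN): min(7, 5) = 5
n2-1 (MAX): max(2, 1) = 2
n2-2 (MAX): max(7, 4, 0) = 7
n2-3 (MAX): max(5, 1, 3) = 5
n2 (MIN): min(2, 7, 5) = 2
root (MAX): max(5, 2) = 5
MAX at root wants the highest of {n1=5, n2=2}, so chooses n1.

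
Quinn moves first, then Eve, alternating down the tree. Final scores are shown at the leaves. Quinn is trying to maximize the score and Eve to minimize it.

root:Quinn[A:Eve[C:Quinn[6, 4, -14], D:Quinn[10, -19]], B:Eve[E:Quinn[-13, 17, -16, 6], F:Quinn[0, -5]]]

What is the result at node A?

6

C (Quinn): max(6, 4, -14) = 6
D (Quinn): max(10, -19) = 10
A (Eve): min(6, 10) = 6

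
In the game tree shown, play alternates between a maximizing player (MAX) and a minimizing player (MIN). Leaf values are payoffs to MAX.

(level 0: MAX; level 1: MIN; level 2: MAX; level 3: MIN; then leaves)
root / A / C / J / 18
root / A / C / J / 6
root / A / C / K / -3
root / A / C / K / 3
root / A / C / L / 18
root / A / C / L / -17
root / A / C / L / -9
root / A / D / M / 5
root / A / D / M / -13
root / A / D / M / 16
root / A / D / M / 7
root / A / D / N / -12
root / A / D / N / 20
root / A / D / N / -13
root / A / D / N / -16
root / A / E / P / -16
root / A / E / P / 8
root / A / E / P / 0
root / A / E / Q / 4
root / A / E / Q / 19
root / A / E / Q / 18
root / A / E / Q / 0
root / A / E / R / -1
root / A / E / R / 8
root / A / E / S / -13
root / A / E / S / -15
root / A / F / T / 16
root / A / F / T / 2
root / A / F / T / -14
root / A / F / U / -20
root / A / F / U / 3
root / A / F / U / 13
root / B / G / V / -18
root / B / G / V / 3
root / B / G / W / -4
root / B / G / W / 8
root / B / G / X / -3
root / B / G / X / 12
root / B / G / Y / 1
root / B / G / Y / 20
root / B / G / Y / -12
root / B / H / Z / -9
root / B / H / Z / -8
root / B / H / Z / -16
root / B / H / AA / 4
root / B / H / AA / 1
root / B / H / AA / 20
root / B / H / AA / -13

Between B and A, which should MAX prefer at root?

B

V (MIN): min(-18, 3) = -18
W (MIN): min(-4, 8) = -4
X (MIN): min(-3, 12) = -3
Y (MIN): min(1, 20, -12) = -12
G (MAX): max(-18, -4, -3, -12) = -3
Z (MIN): min(-9, -8, -16) = -16
AA (MIN): min(4, 1, 20, -13) = -13
H (MAX): max(-16, -13) = -13
B (MIN): min(-3, -13) = -13
J (MIN): min(18, 6) = 6
K (MIN): min(-3, 3) = -3
L (MIN): min(18, -17, -9) = -17
C (MAX): max(6, -3, -17) = 6
M (MIN): min(5, -13, 16, 7) = -13
N (MIN): min(-12, 20, -13, -16) = -16
D (MAX): max(-13, -16) = -13
P (MIN): min(-16, 8, 0) = -16
Q (MIN): min(4, 19, 18, 0) = 0
R (MIN): min(-1, 8) = -1
S (MIN): min(-13, -15) = -15
E (MAX): max(-16, 0, -1, -15) = 0
T (MIN): min(16, 2, -14) = -14
U (MIN): min(-20, 3, 13) = -20
F (MAX): max(-14, -20) = -14
A (MIN): min(6, -13, 0, -14) = -14
MAX prefers the higher value; B=-13, A=-14. B is better since -13 > -14.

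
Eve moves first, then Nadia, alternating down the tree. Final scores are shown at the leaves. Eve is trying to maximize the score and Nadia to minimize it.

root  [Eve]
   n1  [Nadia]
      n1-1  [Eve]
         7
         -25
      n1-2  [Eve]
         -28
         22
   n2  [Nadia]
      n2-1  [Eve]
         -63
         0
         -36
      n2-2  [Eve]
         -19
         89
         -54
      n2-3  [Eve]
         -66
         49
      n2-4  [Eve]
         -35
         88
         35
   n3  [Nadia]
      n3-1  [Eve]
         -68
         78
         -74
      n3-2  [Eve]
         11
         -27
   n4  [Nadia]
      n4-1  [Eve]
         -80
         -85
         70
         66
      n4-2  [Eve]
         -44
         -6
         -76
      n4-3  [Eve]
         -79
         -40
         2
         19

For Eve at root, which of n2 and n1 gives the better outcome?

n2-1 (Eve): max(-63, 0, -36) = 0
n2-2 (Eve): max(-19, 89, -54) = 89
n2-3 (Eve): max(-66, 49) = 49
n2-4 (Eve): max(-35, 88, 35) = 88
n2 (Nadia): min(0, 89, 49, 88) = 0
n1-1 (Eve): max(7, -25) = 7
n1-2 (Eve): max(-28, 22) = 22
n1 (Nadia): min(7, 22) = 7
Eve prefers the higher value; n2=0, n1=7. n1 is better since 7 > 0.

n1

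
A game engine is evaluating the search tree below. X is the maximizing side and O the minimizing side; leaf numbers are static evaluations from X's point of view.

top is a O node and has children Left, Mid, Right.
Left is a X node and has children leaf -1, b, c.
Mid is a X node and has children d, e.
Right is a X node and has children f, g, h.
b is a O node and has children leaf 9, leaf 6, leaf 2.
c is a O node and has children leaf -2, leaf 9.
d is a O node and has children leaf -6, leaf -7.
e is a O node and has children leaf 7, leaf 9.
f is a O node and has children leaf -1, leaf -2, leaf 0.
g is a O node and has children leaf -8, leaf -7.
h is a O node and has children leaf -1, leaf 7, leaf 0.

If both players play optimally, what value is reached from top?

-1

b (O): min(9, 6, 2) = 2
c (O): min(-2, 9) = -2
Left (X): max(-1, 2, -2) = 2
d (O): min(-6, -7) = -7
e (O): min(7, 9) = 7
Mid (X): max(-7, 7) = 7
f (O): min(-1, -2, 0) = -2
g (O): min(-8, -7) = -8
h (O): min(-1, 7, 0) = -1
Right (X): max(-2, -8, -1) = -1
top (O): min(2, 7, -1) = -1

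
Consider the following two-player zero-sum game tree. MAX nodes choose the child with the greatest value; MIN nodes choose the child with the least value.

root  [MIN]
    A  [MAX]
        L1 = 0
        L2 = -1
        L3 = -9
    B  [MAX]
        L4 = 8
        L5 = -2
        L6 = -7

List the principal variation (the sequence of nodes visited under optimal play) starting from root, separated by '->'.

A (MAX): max(0, -1, -9) = 0
B (MAX): max(8, -2, -7) = 8
root (MIN): min(0, 8) = 0
At root, MIN picks A (lowest: 0).
At A, MAX picks L1 (highest: 0).
Terminal value 0.

root -> A -> L1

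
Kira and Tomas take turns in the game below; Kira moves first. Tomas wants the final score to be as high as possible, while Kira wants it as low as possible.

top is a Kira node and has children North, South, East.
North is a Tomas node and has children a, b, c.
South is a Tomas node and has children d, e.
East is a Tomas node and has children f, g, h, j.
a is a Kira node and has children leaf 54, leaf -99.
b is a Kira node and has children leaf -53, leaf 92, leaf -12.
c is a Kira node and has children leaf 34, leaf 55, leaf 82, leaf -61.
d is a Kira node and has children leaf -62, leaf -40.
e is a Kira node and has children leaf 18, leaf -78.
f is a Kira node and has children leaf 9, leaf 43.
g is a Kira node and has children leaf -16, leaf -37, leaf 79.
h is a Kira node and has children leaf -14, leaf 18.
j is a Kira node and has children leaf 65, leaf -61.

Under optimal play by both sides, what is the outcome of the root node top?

-62

a (Kira): min(54, -99) = -99
b (Kira): min(-53, 92, -12) = -53
c (Kira): min(34, 55, 82, -61) = -61
North (Tomas): max(-99, -53, -61) = -53
d (Kira): min(-62, -40) = -62
e (Kira): min(18, -78) = -78
South (Tomas): max(-62, -78) = -62
f (Kira): min(9, 43) = 9
g (Kira): min(-16, -37, 79) = -37
h (Kira): min(-14, 18) = -14
j (Kira): min(65, -61) = -61
East (Tomas): max(9, -37, -14, -61) = 9
top (Kira): min(-53, -62, 9) = -62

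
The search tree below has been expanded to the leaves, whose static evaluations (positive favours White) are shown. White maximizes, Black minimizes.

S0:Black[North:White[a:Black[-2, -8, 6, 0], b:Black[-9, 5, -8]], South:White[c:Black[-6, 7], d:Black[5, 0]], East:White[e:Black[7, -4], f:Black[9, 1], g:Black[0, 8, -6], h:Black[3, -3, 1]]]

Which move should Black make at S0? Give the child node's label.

North

a (Black): min(-2, -8, 6, 0) = -8
b (Black): min(-9, 5, -8) = -9
North (White): max(-8, -9) = -8
c (Black): min(-6, 7) = -6
d (Black): min(5, 0) = 0
South (White): max(-6, 0) = 0
e (Black): min(7, -4) = -4
f (Black): min(9, 1) = 1
g (Black): min(0, 8, -6) = -6
h (Black): min(3, -3, 1) = -3
East (White): max(-4, 1, -6, -3) = 1
S0 (Black): min(-8, 0, 1) = -8
Black at S0 wants the lowest of {North=-8, South=0, East=1}, so chooses North.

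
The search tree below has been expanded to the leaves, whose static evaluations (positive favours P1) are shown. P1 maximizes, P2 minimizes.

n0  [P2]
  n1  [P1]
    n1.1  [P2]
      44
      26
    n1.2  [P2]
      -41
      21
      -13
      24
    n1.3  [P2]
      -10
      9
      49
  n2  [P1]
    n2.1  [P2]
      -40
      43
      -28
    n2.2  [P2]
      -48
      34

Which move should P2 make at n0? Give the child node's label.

n1.1 (P2): min(44, 26) = 26
n1.2 (P2): min(-41, 21, -13, 24) = -41
n1.3 (P2): min(-10, 9, 49) = -10
n1 (P1): max(26, -41, -10) = 26
n2.1 (P2): min(-40, 43, -28) = -40
n2.2 (P2): min(-48, 34) = -48
n2 (P1): max(-40, -48) = -40
n0 (P2): min(26, -40) = -40
P2 at n0 wants the lowest of {n1=26, n2=-40}, so chooses n2.

n2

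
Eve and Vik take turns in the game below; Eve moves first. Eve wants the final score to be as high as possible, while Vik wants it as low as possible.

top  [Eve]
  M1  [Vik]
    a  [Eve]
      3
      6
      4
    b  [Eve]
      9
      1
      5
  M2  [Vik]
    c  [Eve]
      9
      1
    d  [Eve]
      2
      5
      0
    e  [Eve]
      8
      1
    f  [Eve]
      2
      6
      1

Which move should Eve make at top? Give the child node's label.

M1

a (Eve): max(3, 6, 4) = 6
b (Eve): max(9, 1, 5) = 9
M1 (Vik): min(6, 9) = 6
c (Eve): max(9, 1) = 9
d (Eve): max(2, 5, 0) = 5
e (Eve): max(8, 1) = 8
f (Eve): max(2, 6, 1) = 6
M2 (Vik): min(9, 5, 8, 6) = 5
top (Eve): max(6, 5) = 6
Eve at top wants the highest of {M1=6, M2=5}, so chooses M1.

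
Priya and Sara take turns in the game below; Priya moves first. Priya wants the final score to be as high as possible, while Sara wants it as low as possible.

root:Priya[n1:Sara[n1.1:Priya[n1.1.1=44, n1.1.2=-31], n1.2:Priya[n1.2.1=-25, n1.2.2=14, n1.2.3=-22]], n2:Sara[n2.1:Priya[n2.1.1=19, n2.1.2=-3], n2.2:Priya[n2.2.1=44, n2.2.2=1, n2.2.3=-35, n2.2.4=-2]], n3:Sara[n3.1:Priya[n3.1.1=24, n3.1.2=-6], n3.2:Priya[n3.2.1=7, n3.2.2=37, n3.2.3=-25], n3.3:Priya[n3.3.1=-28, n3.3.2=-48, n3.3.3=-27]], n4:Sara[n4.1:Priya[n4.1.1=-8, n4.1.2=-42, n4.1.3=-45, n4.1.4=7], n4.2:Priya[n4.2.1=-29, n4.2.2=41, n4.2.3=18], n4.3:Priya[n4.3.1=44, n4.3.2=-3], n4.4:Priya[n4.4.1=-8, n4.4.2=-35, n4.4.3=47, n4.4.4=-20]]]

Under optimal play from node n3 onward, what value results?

n3.1 (Priya): max(24, -6) = 24
n3.2 (Priya): max(7, 37, -25) = 37
n3.3 (Priya): max(-28, -48, -27) = -27
n3 (Sara): min(24, 37, -27) = -27

-27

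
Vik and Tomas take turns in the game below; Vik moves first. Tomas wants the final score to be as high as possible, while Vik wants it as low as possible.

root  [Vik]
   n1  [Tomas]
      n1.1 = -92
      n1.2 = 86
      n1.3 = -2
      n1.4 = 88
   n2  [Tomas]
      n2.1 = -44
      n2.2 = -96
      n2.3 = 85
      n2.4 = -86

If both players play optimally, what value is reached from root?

n1 (Tomas): max(-92, 86, -2, 88) = 88
n2 (Tomas): max(-44, -96, 85, -86) = 85
root (Vik): min(88, 85) = 85

85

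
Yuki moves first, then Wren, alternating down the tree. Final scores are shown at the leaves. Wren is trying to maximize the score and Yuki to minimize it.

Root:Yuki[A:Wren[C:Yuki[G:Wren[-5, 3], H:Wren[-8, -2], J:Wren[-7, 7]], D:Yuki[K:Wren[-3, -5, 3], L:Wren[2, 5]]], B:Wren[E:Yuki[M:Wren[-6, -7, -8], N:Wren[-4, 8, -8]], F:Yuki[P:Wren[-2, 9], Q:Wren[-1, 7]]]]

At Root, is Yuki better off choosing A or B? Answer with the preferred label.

G (Wren): max(-5, 3) = 3
H (Wren): max(-8, -2) = -2
J (Wren): max(-7, 7) = 7
C (Yuki): min(3, -2, 7) = -2
K (Wren): max(-3, -5, 3) = 3
L (Wren): max(2, 5) = 5
D (Yuki): min(3, 5) = 3
A (Wren): max(-2, 3) = 3
M (Wren): max(-6, -7, -8) = -6
N (Wren): max(-4, 8, -8) = 8
E (Yuki): min(-6, 8) = -6
P (Wren): max(-2, 9) = 9
Q (Wren): max(-1, 7) = 7
F (Yuki): min(9, 7) = 7
B (Wren): max(-6, 7) = 7
Yuki prefers the lower value; A=3, B=7. A is better since 3 < 7.

A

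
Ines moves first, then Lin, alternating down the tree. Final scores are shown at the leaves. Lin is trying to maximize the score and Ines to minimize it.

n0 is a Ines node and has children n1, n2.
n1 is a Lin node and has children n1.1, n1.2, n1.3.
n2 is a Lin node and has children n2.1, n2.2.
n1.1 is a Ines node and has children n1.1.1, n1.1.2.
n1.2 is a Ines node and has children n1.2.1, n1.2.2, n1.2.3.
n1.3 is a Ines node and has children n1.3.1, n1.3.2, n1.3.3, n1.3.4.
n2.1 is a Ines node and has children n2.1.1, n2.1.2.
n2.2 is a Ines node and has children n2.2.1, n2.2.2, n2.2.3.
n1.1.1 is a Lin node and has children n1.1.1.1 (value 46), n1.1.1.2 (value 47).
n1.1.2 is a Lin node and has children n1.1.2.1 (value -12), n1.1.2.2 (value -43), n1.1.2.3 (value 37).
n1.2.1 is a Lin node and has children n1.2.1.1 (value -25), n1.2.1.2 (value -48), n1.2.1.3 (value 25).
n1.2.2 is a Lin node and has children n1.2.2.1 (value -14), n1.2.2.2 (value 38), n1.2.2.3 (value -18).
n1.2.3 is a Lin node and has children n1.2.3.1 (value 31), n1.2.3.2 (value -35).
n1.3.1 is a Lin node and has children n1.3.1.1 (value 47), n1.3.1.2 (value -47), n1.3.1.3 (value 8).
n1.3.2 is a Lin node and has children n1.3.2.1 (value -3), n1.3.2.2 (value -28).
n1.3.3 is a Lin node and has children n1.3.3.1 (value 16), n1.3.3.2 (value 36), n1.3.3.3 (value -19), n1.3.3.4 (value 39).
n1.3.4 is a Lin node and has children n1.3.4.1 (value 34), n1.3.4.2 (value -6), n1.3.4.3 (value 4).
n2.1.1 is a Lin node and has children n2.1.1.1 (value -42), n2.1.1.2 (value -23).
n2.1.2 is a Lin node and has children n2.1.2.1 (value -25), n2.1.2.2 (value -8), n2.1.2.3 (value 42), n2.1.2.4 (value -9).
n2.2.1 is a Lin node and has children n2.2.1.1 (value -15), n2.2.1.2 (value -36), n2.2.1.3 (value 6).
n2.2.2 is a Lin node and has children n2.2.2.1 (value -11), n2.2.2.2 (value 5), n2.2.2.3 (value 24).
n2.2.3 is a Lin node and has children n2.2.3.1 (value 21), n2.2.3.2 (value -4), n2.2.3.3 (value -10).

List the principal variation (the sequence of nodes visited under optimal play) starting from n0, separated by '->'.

n0 -> n2 -> n2.2 -> n2.2.1 -> n2.2.1.3

n1.1.1 (Lin): max(46, 47) = 47
n1.1.2 (Lin): max(-12, -43, 37) = 37
n1.1 (Ines): min(47, 37) = 37
n1.2.1 (Lin): max(-25, -48, 25) = 25
n1.2.2 (Lin): max(-14, 38, -18) = 38
n1.2.3 (Lin): max(31, -35) = 31
n1.2 (Ines): min(25, 38, 31) = 25
n1.3.1 (Lin): max(47, -47, 8) = 47
n1.3.2 (Lin): max(-3, -28) = -3
n1.3.3 (Lin): max(16, 36, -19, 39) = 39
n1.3.4 (Lin): max(34, -6, 4) = 34
n1.3 (Ines): min(47, -3, 39, 34) = -3
n1 (Lin): max(37, 25, -3) = 37
n2.1.1 (Lin): max(-42, -23) = -23
n2.1.2 (Lin): max(-25, -8, 42, -9) = 42
n2.1 (Ines): min(-23, 42) = -23
n2.2.1 (Lin): max(-15, -36, 6) = 6
n2.2.2 (Lin): max(-11, 5, 24) = 24
n2.2.3 (Lin): max(21, -4, -10) = 21
n2.2 (Ines): min(6, 24, 21) = 6
n2 (Lin): max(-23, 6) = 6
n0 (Ines): min(37, 6) = 6
At n0, Ines picks n2 (lowest: 6).
At n2, Lin picks n2.2 (highest: 6).
At n2.2, Ines picks n2.2.1 (lowest: 6).
At n2.2.1, Lin picks n2.2.1.3 (highest: 6).
Terminal value 6.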